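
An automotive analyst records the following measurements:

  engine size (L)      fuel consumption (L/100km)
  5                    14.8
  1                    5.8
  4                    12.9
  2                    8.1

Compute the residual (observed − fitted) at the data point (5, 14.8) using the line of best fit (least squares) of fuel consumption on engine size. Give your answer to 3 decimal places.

n = 4, Σx = 12, Σy = 41.6, Σxy = 147.6, Σx² = 46
Sxx = Σx² − (Σx)²/n = 46 − 36 = 10
Sxy = Σxy − (Σx)(Σy)/n = 147.6 − 124.8 = 22.8
b = Sxy/Sxx = 22.8/10 = 2.28
a = ȳ − b·x̄ = 10.4 − 2.28·3 = 3.56
ŷ(5) = 3.56 + 2.28·5 = 14.96
residual = y − ŷ = 14.8 − 14.96 = -0.16

-0.160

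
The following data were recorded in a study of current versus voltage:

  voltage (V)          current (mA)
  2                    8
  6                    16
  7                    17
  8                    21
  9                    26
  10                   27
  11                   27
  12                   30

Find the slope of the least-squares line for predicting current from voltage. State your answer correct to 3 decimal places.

n = 8, Σx = 65, Σy = 172, Σxy = 1560, Σx² = 599
Sxx = Σx² − (Σx)²/n = 599 − 528.125 = 70.875
Sxy = Σxy − (Σx)(Σy)/n = 1560 − 1397.5 = 162.5
b = Sxy/Sxx = 162.5/70.875 = 2.292769

2.293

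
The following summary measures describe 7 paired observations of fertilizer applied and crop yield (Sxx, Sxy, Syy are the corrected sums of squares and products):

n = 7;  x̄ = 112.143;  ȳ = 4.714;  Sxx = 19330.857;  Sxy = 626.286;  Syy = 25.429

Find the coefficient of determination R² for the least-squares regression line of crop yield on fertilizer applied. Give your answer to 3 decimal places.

0.798

R² = Sxy²/(Sxx·Syy) = (626.286)²/(19330.857·25.429) = 0.797930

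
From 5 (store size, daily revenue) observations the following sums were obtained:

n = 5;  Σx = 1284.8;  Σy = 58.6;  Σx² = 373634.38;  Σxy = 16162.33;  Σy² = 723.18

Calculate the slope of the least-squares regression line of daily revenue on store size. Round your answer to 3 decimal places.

Sxx = Σx² − (Σx)²/n = 373634.38 − 330142.208 = 43492.172
Sxy = Σxy − (Σx)(Σy)/n = 16162.33 − 15057.856 = 1104.474
b = Sxy/Sxx = 1104.474/43492.172 = 0.025395

0.025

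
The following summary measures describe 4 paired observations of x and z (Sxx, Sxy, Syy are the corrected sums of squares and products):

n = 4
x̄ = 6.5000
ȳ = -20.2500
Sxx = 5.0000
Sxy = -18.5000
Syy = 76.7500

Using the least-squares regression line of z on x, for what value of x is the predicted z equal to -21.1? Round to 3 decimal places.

b = Sxy/Sxx = -18.5/5 = -3.7
a = ȳ − b·x̄ = -20.25 − (-3.7)·6.5 = 3.8
Set a + b·x = -21.1: x = (-21.1 − 3.8) / (-3.7) = 6.729730

6.730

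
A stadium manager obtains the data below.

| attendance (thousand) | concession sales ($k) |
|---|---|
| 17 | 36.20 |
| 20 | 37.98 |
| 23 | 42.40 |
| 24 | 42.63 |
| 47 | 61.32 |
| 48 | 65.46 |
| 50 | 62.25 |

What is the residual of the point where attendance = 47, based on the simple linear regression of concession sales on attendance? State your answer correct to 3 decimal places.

n = 7, Σx = 229, Σy = 348.24, Σxy = 12509.94, Σx² = 8807
Sxx = Σx² − (Σx)²/n = 8807 − 7491.571429 = 1315.428571
Sxy = Σxy − (Σx)(Σy)/n = 12509.94 − 11392.422857 = 1117.517143
b = Sxy/Sxx = 1117.517143/1315.428571 = 0.849546
a = ȳ − b·x̄ = 49.748571 − 0.849546·32.714286 = 21.956279
ŷ(47) = 21.956279 + 0.849546·47 = 61.884944
residual = y − ŷ = 61.32 − 61.884944 = -0.564944

-0.565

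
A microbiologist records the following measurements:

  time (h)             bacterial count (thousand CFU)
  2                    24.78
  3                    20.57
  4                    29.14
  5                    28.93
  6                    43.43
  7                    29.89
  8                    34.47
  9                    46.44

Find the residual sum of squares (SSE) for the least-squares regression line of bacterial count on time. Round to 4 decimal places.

212.9506

n = 8, Σx = 44, Σy = 257.65, Σxy = 1536.01, Σx² = 284, Σy² = 8847.6893
Sxx = Σx² − (Σx)²/n = 284 − 242 = 42
Sxy = Σxy − (Σx)(Σy)/n = 1536.01 − 1417.075 = 118.935
Syy = Σy² − (Σy)²/n = 8847.6893 − 8297.940313 = 549.748987
b = Sxy/Sxx = 118.935/42 = 2.831786
SSE = Syy − b·Sxy = 549.748987 − 2.831786·118.935 = 212.950554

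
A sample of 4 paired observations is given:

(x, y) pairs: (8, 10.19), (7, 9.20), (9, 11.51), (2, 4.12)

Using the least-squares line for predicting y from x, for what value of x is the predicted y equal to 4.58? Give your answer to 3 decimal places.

n = 4, Σx = 26, Σy = 35.02, Σxy = 257.75, Σx² = 198
Sxx = Σx² − (Σx)²/n = 198 − 169 = 29
Sxy = Σxy − (Σx)(Σy)/n = 257.75 − 227.63 = 30.12
b = Sxy/Sxx = 30.12/29 = 1.038621
a = ȳ − b·x̄ = 8.755 − 1.038621·6.5 = 2.003966
Set a + b·x = 4.58: x = (4.58 − 2.003966) / 1.038621 = 2.480246

2.480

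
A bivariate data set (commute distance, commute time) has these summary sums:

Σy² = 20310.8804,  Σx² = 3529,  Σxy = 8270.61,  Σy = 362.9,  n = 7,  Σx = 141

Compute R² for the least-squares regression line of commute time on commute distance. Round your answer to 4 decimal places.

0.8951

Sxx = Σx² − (Σx)²/n = 3529 − 2840.142857 = 688.857143
Sxy = Σxy − (Σx)(Σy)/n = 8270.61 − 7309.842857 = 960.767143
Syy = Σy² − (Σy)²/n = 20310.8804 − 18813.772857 = 1497.107543
R² = Sxy²/(Sxx·Syy) = (960.767143)²/(688.857143·1497.107543) = 0.895064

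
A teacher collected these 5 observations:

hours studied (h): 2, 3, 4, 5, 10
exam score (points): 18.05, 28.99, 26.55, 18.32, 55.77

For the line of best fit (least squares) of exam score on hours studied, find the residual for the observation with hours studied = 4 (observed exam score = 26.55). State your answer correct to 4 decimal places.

n = 5, Σx = 24, Σy = 147.68, Σxy = 878.57, Σx² = 154
Sxx = Σx² − (Σx)²/n = 154 − 115.2 = 38.8
Sxy = Σxy − (Σx)(Σy)/n = 878.57 − 708.864 = 169.706
b = Sxy/Sxx = 169.706/38.8 = 4.373866
a = ȳ − b·x̄ = 29.536 − 4.373866·4.8 = 8.541443
ŷ(4) = 8.541443 + 4.373866·4 = 26.036907
residual = y − ŷ = 26.55 − 26.036907 = 0.513093

0.5131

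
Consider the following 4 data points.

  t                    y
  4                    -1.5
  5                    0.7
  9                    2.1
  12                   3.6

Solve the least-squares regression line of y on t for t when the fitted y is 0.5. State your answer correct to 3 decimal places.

6.199

n = 4, Σx = 30, Σy = 4.9, Σxy = 59.6, Σx² = 266
Sxx = Σx² − (Σx)²/n = 266 − 225 = 41
Sxy = Σxy − (Σx)(Σy)/n = 59.6 − 36.75 = 22.85
b = Sxy/Sxx = 22.85/41 = 0.557317
a = ȳ − b·x̄ = 1.225 − 0.557317·7.5 = -2.954878
Set a + b·x = 0.5: x = (0.5 − (-2.954878)) / 0.557317 = 6.199125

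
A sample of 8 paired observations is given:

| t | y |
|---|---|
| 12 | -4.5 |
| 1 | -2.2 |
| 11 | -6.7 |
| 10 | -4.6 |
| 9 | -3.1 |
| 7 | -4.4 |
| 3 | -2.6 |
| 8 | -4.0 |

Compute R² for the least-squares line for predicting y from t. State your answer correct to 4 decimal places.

n = 8, Σx = 61, Σy = -32.1, Σxy = -274.4, Σx² = 569, Σy² = 142.87
Sxx = Σx² − (Σx)²/n = 569 − 465.125 = 103.875
Sxy = Σxy − (Σx)(Σy)/n = -274.4 − (-244.7625) = -29.6375
Syy = Σy² − (Σy)²/n = 142.87 − 128.80125 = 14.06875
R² = Sxy²/(Sxx·Syy) = (-29.6375)²/(103.875·14.06875) = 0.601058

0.6011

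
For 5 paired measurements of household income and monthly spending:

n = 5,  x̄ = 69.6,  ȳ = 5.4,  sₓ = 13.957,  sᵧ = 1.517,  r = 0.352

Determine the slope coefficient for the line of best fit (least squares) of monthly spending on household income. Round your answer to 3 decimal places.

b = r · sᵧ/sₓ = 0.352 · 1.517/13.957 = 0.038259

0.038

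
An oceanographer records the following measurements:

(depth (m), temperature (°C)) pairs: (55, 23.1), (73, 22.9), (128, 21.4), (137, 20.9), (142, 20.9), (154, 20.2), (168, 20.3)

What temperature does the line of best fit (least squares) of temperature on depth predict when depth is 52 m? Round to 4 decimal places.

23.3218

n = 7, Σx = 857, Σy = 149.7, Σxy = 18033.7, Σx² = 115611
Sxx = Σx² − (Σx)²/n = 115611 − 104921.285714 = 10689.714286
Sxy = Σxy − (Σx)(Σy)/n = 18033.7 − 18327.557143 = -293.857143
b = Sxy/Sxx = -293.857143/10689.714286 = -0.027490
a = ȳ − b·x̄ = 21.385714 − (-0.027490)·122.428571 = 24.751240
ŷ(52) = a + b·52 = 24.751240 + (-0.027490)·52 = 23.321775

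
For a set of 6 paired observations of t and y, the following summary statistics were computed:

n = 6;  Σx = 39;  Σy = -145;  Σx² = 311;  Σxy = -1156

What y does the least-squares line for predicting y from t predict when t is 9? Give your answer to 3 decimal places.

Sxx = Σx² − (Σx)²/n = 311 − 253.5 = 57.5
Sxy = Σxy − (Σx)(Σy)/n = -1156 − (-942.5) = -213.5
b = Sxy/Sxx = -213.5/57.5 = -3.713043
a = ȳ − b·x̄ = -24.166667 − (-3.713043)·6.5 = -0.031884
ŷ(9) = a + b·9 = -0.031884 + (-3.713043)·9 = -33.449275

-33.449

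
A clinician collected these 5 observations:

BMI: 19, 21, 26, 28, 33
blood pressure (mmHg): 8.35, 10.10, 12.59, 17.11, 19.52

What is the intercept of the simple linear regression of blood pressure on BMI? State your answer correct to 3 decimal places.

n = 5, Σx = 127, Σy = 67.67, Σxy = 1821.33, Σx² = 3351
Sxx = Σx² − (Σx)²/n = 3351 − 3225.8 = 125.2
Sxy = Σxy − (Σx)(Σy)/n = 1821.33 − 1718.818 = 102.512
b = Sxy/Sxx = 102.512/125.2 = 0.818786
a = ȳ − b·x̄ = 13.534 − 0.818786·25.4 = -7.263163

-7.263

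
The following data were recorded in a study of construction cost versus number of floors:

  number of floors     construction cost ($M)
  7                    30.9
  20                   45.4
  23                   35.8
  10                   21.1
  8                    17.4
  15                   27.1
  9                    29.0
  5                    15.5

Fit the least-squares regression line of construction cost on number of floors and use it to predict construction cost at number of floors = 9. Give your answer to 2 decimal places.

24.10

n = 8, Σx = 97, Σy = 222.2, Σxy = 3042.9, Σx² = 1473
Sxx = Σx² − (Σx)²/n = 1473 − 1176.125 = 296.875
Sxy = Σxy − (Σx)(Σy)/n = 3042.9 − 2694.175 = 348.725
b = Sxy/Sxx = 348.725/296.875 = 1.174653
a = ȳ − b·x̄ = 27.775 − 1.174653·12.125 = 13.532337
ŷ(9) = a + b·9 = 13.532337 + 1.174653·9 = 24.104211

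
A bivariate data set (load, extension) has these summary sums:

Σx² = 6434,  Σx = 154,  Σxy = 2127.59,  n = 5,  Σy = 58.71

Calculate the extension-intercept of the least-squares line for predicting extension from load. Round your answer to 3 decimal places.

5.925

Sxx = Σx² − (Σx)²/n = 6434 − 4743.2 = 1690.8
Sxy = Σxy − (Σx)(Σy)/n = 2127.59 − 1808.268 = 319.322
b = Sxy/Sxx = 319.322/1690.8 = 0.188859
a = ȳ − b·x̄ = 11.742 − 0.188859·30.8 = 5.925157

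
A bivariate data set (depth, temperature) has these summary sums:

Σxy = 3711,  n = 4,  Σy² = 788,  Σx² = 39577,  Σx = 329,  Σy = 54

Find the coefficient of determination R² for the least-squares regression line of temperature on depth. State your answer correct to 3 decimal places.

0.723

Sxx = Σx² − (Σx)²/n = 39577 − 27060.25 = 12516.75
Sxy = Σxy − (Σx)(Σy)/n = 3711 − 4441.5 = -730.5
Syy = Σy² − (Σy)²/n = 788 − 729 = 59
R² = Sxy²/(Sxx·Syy) = (-730.5)²/(12516.75·59) = 0.722598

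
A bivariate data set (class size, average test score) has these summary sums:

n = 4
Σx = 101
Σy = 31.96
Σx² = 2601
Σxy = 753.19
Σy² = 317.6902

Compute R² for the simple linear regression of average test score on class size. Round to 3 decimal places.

Sxx = Σx² − (Σx)²/n = 2601 − 2550.25 = 50.75
Sxy = Σxy − (Σx)(Σy)/n = 753.19 − 806.99 = -53.8
Syy = Σy² − (Σy)²/n = 317.6902 − 255.3604 = 62.3298
R² = Sxy²/(Sxx·Syy) = (-53.8)²/(50.75·62.3298) = 0.915025

0.915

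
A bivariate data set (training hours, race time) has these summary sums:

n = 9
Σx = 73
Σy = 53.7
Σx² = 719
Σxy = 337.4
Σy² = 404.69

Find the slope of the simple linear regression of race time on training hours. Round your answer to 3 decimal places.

-0.774

Sxx = Σx² − (Σx)²/n = 719 − 592.111111 = 126.888889
Sxy = Σxy − (Σx)(Σy)/n = 337.4 − 435.566667 = -98.166667
b = Sxy/Sxx = -98.166667/126.888889 = -0.773643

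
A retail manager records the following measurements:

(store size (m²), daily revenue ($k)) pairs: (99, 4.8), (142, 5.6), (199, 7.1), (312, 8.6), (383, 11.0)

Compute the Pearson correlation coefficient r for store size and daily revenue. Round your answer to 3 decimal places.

n = 5, Σx = 1135, Σy = 37.1, Σxy = 9579.5, Σx² = 313599, Σy² = 299.77
Sxx = Σx² − (Σx)²/n = 313599 − 257645 = 55954
Sxy = Σxy − (Σx)(Σy)/n = 9579.5 − 8421.7 = 1157.8
Syy = Σy² − (Σy)²/n = 299.77 − 275.282 = 24.488
r = Sxy/√(Sxx·Syy) = 1157.8/√(1370201.552) = 1157.8/1170.556087 = 0.989103

0.989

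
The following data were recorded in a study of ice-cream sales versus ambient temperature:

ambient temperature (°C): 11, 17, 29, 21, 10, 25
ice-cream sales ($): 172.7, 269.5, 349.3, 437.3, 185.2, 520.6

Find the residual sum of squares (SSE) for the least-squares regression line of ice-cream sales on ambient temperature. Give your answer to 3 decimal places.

35402.596

n = 6, Σx = 113, Σy = 1934.6, Σxy = 40661.2, Σx² = 2417, Σy² = 721020.72
Sxx = Σx² − (Σx)²/n = 2417 − 2128.166667 = 288.833333
Sxy = Σxy − (Σx)(Σy)/n = 40661.2 − 36434.966667 = 4226.233333
Syy = Σy² − (Σy)²/n = 721020.72 − 623779.526667 = 97241.193333
b = Sxy/Sxx = 4226.233333/288.833333 = 14.632083
SSE = Syy − b·Sxy = 97241.193333 − 14.632083·4226.233333 = 35402.596030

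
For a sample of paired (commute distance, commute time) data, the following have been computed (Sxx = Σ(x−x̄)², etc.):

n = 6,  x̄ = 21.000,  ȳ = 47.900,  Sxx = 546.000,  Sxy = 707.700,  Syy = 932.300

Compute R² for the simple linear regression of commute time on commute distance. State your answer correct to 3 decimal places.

0.984

R² = Sxy²/(Sxx·Syy) = (707.7)²/(546·932.3) = 0.983898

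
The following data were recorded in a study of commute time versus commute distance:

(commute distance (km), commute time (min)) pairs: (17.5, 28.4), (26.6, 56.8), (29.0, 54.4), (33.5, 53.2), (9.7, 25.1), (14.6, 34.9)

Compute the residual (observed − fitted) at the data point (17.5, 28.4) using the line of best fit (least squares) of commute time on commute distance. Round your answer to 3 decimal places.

-7.634

n = 6, Σx = 130.9, Σy = 252.8, Σxy = 6120.69, Σx² = 3284.31
Sxx = Σx² − (Σx)²/n = 3284.31 − 2855.801667 = 428.508333
Sxy = Σxy − (Σx)(Σy)/n = 6120.69 − 5515.253333 = 605.436667
b = Sxy/Sxx = 605.436667/428.508333 = 1.412894
a = ȳ − b·x̄ = 42.133333 − 1.412894·21.816667 = 11.308705
ŷ(17.5) = 11.308705 + 1.412894·17.5 = 36.034343
residual = y − ŷ = 28.4 − 36.034343 = -7.634343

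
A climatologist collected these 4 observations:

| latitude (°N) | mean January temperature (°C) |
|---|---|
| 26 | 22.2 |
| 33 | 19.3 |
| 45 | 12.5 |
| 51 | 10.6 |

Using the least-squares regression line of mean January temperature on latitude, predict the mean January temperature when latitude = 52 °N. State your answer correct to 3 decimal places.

9.743

n = 4, Σx = 155, Σy = 64.6, Σxy = 2317.2, Σx² = 6391
Sxx = Σx² − (Σx)²/n = 6391 − 6006.25 = 384.75
Sxy = Σxy − (Σx)(Σy)/n = 2317.2 − 2503.25 = -186.05
b = Sxy/Sxx = -186.05/384.75 = -0.483561
a = ȳ − b·x̄ = 16.15 − (-0.483561)·38.75 = 34.887979
ŷ(52) = a + b·52 = 34.887979 + (-0.483561)·52 = 9.742820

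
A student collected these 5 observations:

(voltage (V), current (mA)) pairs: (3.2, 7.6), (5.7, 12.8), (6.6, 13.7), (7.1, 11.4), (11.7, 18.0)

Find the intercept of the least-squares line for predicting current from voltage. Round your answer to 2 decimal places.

n = 5, Σx = 34.3, Σy = 63.5, Σxy = 479.24, Σx² = 273.59
Sxx = Σx² − (Σx)²/n = 273.59 − 235.298 = 38.292
Sxy = Σxy − (Σx)(Σy)/n = 479.24 − 435.61 = 43.63
b = Sxy/Sxx = 43.63/38.292 = 1.139402
a = ȳ − b·x̄ = 12.7 − 1.139402·6.86 = 4.883699

4.88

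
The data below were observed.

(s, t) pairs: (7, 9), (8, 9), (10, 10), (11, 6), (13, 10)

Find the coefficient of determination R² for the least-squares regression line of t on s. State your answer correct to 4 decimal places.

n = 5, Σx = 49, Σy = 44, Σxy = 431, Σx² = 503, Σy² = 398
Sxx = Σx² − (Σx)²/n = 503 − 480.2 = 22.8
Sxy = Σxy − (Σx)(Σy)/n = 431 − 431.2 = -0.2
Syy = Σy² − (Σy)²/n = 398 − 387.2 = 10.8
R² = Sxy²/(Sxx·Syy) = (-0.2)²/(22.8·10.8) = 0.000162

0.0002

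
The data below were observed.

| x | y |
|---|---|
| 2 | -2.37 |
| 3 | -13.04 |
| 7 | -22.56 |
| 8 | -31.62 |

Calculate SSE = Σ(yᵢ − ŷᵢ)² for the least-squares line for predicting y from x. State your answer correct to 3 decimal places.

n = 4, Σx = 20, Σy = -69.59, Σxy = -454.74, Σx² = 126, Σy² = 1684.4365
Sxx = Σx² − (Σx)²/n = 126 − 100 = 26
Sxy = Σxy − (Σx)(Σy)/n = -454.74 − (-347.95) = -106.79
Syy = Σy² − (Σy)²/n = 1684.4365 − 1210.692025 = 473.744475
b = Sxy/Sxx = -106.79/26 = -4.107308
SSE = Syy − b·Sxy = 473.744475 − (-4.107308)·(-106.79) = 35.125087

35.125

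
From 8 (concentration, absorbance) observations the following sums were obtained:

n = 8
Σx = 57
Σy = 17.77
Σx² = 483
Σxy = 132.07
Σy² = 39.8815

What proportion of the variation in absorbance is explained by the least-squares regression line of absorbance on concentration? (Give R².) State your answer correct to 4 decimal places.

Sxx = Σx² − (Σx)²/n = 483 − 406.125 = 76.875
Sxy = Σxy − (Σx)(Σy)/n = 132.07 − 126.61125 = 5.45875
Syy = Σy² − (Σy)²/n = 39.8815 − 39.471612 = 0.409888
R² = Sxy²/(Sxx·Syy) = (5.45875)²/(76.875·0.409888) = 0.945663

0.9457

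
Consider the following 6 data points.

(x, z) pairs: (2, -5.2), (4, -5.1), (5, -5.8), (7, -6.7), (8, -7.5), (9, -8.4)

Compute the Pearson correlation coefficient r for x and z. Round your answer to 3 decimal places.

n = 6, Σx = 35, Σy = -38.7, Σxy = -242.3, Σx² = 239, Σy² = 258.39
Sxx = Σx² − (Σx)²/n = 239 − 204.166667 = 34.833333
Sxy = Σxy − (Σx)(Σy)/n = -242.3 − (-225.75) = -16.55
Syy = Σy² − (Σy)²/n = 258.39 − 249.615 = 8.775
r = Sxy/√(Sxx·Syy) = -16.55/√(305.6625) = -16.55/17.483206 = -0.946623

-0.947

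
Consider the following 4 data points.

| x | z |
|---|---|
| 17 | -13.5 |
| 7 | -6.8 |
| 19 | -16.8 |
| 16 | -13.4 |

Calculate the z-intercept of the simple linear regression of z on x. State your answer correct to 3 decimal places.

-1.169

n = 4, Σx = 59, Σy = -50.5, Σxy = -810.7, Σx² = 955
Sxx = Σx² − (Σx)²/n = 955 − 870.25 = 84.75
Sxy = Σxy − (Σx)(Σy)/n = -810.7 − (-744.875) = -65.825
b = Sxy/Sxx = -65.825/84.75 = -0.776696
a = ȳ − b·x̄ = -12.625 − (-0.776696)·14.75 = -1.168732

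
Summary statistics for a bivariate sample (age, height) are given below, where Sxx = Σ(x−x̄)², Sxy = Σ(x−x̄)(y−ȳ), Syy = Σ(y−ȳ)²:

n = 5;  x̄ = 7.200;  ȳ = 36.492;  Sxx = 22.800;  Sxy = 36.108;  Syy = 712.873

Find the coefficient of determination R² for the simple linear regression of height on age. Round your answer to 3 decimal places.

R² = Sxy²/(Sxx·Syy) = (36.108)²/(22.8·712.873) = 0.080216

0.080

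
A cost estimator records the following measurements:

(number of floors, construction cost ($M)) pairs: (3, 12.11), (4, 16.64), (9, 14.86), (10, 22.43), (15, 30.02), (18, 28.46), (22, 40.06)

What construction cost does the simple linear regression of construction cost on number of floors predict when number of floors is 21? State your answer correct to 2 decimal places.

36.02

n = 7, Σx = 81, Σy = 164.58, Σxy = 2304.83, Σx² = 1239
Sxx = Σx² − (Σx)²/n = 1239 − 937.285714 = 301.714286
Sxy = Σxy − (Σx)(Σy)/n = 2304.83 − 1904.425714 = 400.404286
b = Sxy/Sxx = 400.404286/301.714286 = 1.327098
a = ȳ − b·x̄ = 23.511429 − 1.327098·11.571429 = 8.155014
ŷ(21) = a + b·21 = 8.155014 + 1.327098·21 = 36.024062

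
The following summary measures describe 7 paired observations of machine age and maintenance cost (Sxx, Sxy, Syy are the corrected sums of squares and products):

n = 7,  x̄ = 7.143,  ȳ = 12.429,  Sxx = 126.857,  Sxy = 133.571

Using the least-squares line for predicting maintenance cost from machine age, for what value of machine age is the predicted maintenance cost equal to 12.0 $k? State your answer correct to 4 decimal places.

b = Sxy/Sxx = 133.571/126.857 = 1.052926
a = ȳ − b·x̄ = 12.429 − 1.052926·7.143 = 4.907951
Set a + b·x = 12.0: x = (12.0 − 4.907951) / 1.052926 = 6.735564

6.7356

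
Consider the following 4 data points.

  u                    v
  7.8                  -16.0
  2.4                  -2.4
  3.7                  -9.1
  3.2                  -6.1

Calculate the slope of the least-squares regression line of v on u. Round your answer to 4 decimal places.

-2.3015

n = 4, Σx = 17.1, Σy = -33.6, Σxy = -183.75, Σx² = 90.53
Sxx = Σx² − (Σx)²/n = 90.53 − 73.1025 = 17.4275
Sxy = Σxy − (Σx)(Σy)/n = -183.75 − (-143.64) = -40.11
b = Sxy/Sxx = -40.11/17.4275 = -2.301535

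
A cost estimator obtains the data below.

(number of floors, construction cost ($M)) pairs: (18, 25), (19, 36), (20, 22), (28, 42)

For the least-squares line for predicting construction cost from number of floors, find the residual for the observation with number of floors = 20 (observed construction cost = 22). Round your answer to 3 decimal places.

n = 4, Σx = 85, Σy = 125, Σxy = 2750, Σx² = 1869
Sxx = Σx² − (Σx)²/n = 1869 − 1806.25 = 62.75
Sxy = Σxy − (Σx)(Σy)/n = 2750 − 2656.25 = 93.75
b = Sxy/Sxx = 93.75/62.75 = 1.494024
a = ȳ − b·x̄ = 31.25 − 1.494024·21.25 = -0.498008
ŷ(20) = -0.498008 + 1.494024·20 = 29.382470
residual = y − ŷ = 22 − 29.382470 = -7.382470

-7.382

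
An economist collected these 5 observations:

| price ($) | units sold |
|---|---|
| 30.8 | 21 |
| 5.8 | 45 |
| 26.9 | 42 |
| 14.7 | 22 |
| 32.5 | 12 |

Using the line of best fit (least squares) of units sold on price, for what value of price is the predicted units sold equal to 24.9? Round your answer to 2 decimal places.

n = 5, Σx = 110.7, Σy = 142, Σxy = 2751, Σx² = 2978.23
Sxx = Σx² − (Σx)²/n = 2978.23 − 2450.898 = 527.332
Sxy = Σxy − (Σx)(Σy)/n = 2751 − 3143.88 = -392.88
b = Sxy/Sxx = -392.88/527.332 = -0.745033
a = ȳ − b·x̄ = 28.4 − (-0.745033)·22.14 = 44.895041
Set a + b·x = 24.9: x = (24.9 − 44.895041) / (-0.745033) = 26.837775

26.84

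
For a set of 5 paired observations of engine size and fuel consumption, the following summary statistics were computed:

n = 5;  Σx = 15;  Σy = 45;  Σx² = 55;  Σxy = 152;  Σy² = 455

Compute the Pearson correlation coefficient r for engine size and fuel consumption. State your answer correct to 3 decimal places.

0.760

Sxx = Σx² − (Σx)²/n = 55 − 45 = 10
Sxy = Σxy − (Σx)(Σy)/n = 152 − 135 = 17
Syy = Σy² − (Σy)²/n = 455 − 405 = 50
r = Sxy/√(Sxx·Syy) = 17/√(500) = 17/22.360680 = 0.760263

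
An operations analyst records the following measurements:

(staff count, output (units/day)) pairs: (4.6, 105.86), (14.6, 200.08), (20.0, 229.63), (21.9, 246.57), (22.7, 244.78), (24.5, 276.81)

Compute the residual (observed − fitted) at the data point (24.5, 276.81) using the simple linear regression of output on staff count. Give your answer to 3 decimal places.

7.701

n = 6, Σx = 108.3, Σy = 1303.73, Σxy = 25738.958, Σx² = 2229.47
Sxx = Σx² − (Σx)²/n = 2229.47 − 1954.815 = 274.655
Sxy = Σxy − (Σx)(Σy)/n = 25738.958 − 23532.3265 = 2206.6315
b = Sxy/Sxx = 2206.6315/274.655 = 8.034194
a = ȳ − b·x̄ = 217.288333 − 8.034194·18.05 = 72.271135
ŷ(24.5) = 72.271135 + 8.034194·24.5 = 269.108883
residual = y − ŷ = 276.81 − 269.108883 = 7.701117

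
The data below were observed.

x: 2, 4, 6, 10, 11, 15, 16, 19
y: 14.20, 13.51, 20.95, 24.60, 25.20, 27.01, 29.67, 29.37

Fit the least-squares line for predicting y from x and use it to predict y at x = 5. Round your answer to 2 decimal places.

17.75

n = 8, Σx = 83, Σy = 184.51, Σxy = 2169.24, Σx² = 1119
Sxx = Σx² − (Σx)²/n = 1119 − 861.125 = 257.875
Sxy = Σxy − (Σx)(Σy)/n = 2169.24 − 1914.29125 = 254.94875
b = Sxy/Sxx = 254.94875/257.875 = 0.988652
a = ȳ − b·x̄ = 23.06375 − 0.988652·10.375 = 12.806481
ŷ(5) = a + b·5 = 12.806481 + 0.988652·5 = 17.749743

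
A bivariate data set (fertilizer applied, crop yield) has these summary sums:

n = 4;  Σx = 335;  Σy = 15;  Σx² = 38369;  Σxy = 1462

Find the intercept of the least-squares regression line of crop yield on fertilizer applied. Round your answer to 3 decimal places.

Sxx = Σx² − (Σx)²/n = 38369 − 28056.25 = 10312.75
Sxy = Σxy − (Σx)(Σy)/n = 1462 − 1256.25 = 205.75
b = Sxy/Sxx = 205.75/10312.75 = 0.019951
a = ȳ − b·x̄ = 3.75 − 0.019951·83.75 = 2.079101

2.079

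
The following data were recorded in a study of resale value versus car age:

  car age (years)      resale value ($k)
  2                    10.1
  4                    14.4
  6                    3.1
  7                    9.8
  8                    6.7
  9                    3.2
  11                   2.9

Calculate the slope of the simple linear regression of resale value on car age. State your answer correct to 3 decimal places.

n = 7, Σx = 47, Σy = 50.2, Σxy = 279.3, Σx² = 371
Sxx = Σx² − (Σx)²/n = 371 − 315.571429 = 55.428571
Sxy = Σxy − (Σx)(Σy)/n = 279.3 − 337.057143 = -57.757143
b = Sxy/Sxx = -57.757143/55.428571 = -1.042010

-1.042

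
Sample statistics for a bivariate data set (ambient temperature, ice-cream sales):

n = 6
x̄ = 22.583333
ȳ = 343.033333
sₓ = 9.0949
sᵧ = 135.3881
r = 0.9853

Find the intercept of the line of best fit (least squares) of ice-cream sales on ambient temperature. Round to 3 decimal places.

11.796

b = r · sᵧ/sₓ = 0.9853 · 135.3881/9.0949 = 14.667329
a = ȳ − b·x̄ = 343.033333 − 14.667329·22.583333 = 11.796147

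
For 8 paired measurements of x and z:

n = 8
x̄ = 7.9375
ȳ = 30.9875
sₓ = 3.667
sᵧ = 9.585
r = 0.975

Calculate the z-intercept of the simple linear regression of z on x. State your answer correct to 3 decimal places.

10.759

b = r · sᵧ/sₓ = 0.975 · 9.585/3.667 = 2.548507
a = ȳ − b·x̄ = 30.9875 − 2.548507·7.9375 = 10.758726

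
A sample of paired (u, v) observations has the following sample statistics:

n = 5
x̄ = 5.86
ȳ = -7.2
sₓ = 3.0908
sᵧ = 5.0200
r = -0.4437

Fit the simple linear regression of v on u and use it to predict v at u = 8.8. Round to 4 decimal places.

b = r · sᵧ/sₓ = -0.4437 · 5.02/3.0908 = -0.720646
a = ȳ − b·x̄ = -7.2 − (-0.720646)·5.86 = -2.977012
ŷ(8.8) = a + b·8.8 = -2.977012 + (-0.720646)·8.8 = -9.318701

-9.3187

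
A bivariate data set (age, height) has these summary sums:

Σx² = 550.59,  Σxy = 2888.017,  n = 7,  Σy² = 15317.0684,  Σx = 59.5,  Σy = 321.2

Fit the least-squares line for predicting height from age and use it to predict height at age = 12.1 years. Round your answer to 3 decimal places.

58.556

Sxx = Σx² − (Σx)²/n = 550.59 − 505.75 = 44.84
Sxy = Σxy − (Σx)(Σy)/n = 2888.017 − 2730.2 = 157.817
b = Sxy/Sxx = 157.817/44.84 = 3.519558
a = ȳ − b·x̄ = 45.885714 − 3.519558·8.5 = 15.969468
ŷ(12.1) = a + b·12.1 = 15.969468 + 3.519558·12.1 = 58.556125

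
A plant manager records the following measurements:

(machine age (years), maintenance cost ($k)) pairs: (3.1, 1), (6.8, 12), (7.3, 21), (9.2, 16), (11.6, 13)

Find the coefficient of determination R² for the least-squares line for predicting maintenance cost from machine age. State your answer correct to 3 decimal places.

0.381

n = 5, Σx = 38, Σy = 63, Σxy = 536, Σx² = 328.34, Σy² = 1011
Sxx = Σx² − (Σx)²/n = 328.34 − 288.8 = 39.54
Sxy = Σxy − (Σx)(Σy)/n = 536 − 478.8 = 57.2
Syy = Σy² − (Σy)²/n = 1011 − 793.8 = 217.2
R² = Sxy²/(Sxx·Syy) = (57.2)²/(39.54·217.2) = 0.380974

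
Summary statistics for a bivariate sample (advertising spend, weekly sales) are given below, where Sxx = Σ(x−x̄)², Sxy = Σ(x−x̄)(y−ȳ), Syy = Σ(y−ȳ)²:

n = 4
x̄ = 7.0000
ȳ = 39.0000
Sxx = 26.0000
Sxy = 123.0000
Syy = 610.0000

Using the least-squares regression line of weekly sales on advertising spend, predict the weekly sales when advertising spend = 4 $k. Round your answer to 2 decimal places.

b = Sxy/Sxx = 123/26 = 4.730769
a = ȳ − b·x̄ = 39 − 4.730769·7 = 5.884615
ŷ(4) = a + b·4 = 5.884615 + 4.730769·4 = 24.807692

24.81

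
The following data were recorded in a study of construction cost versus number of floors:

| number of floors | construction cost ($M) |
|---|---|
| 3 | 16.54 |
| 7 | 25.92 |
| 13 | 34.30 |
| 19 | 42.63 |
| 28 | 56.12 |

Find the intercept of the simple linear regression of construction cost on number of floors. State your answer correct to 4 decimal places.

13.6324

n = 5, Σx = 70, Σy = 175.51, Σxy = 3058.29, Σx² = 1372
Sxx = Σx² − (Σx)²/n = 1372 − 980 = 392
Sxy = Σxy − (Σx)(Σy)/n = 3058.29 − 2457.14 = 601.15
b = Sxy/Sxx = 601.15/392 = 1.533546
a = ȳ − b·x̄ = 35.102 − 1.533546·14 = 13.632357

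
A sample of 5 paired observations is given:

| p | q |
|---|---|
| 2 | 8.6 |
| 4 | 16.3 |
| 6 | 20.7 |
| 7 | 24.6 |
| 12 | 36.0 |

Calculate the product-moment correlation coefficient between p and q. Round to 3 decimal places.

n = 5, Σx = 31, Σy = 106.2, Σxy = 810.8, Σx² = 249, Σy² = 2669.3
Sxx = Σx² − (Σx)²/n = 249 − 192.2 = 56.8
Sxy = Σxy − (Σx)(Σy)/n = 810.8 − 658.44 = 152.36
Syy = Σy² − (Σy)²/n = 2669.3 − 2255.688 = 413.612
r = Sxy/√(Sxx·Syy) = 152.36/√(23493.1616) = 152.36/153.274791 = 0.994032

0.994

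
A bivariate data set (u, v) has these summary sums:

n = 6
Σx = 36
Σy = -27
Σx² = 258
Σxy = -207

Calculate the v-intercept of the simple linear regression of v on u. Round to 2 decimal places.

Sxx = Σx² − (Σx)²/n = 258 − 216 = 42
Sxy = Σxy − (Σx)(Σy)/n = -207 − (-162) = -45
b = Sxy/Sxx = -45/42 = -1.071429
a = ȳ − b·x̄ = -4.5 − (-1.071429)·6 = 1.928571

1.93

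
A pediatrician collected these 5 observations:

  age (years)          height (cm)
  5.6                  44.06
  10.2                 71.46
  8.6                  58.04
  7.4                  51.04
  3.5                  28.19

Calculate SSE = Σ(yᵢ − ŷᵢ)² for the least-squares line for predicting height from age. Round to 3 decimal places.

15.445

n = 5, Σx = 35.3, Σy = 252.79, Σxy = 1951.133, Σx² = 276.37, Σy² = 13816.2145
Sxx = Σx² − (Σx)²/n = 276.37 − 249.218 = 27.152
Sxy = Σxy − (Σx)(Σy)/n = 1951.133 − 1784.6974 = 166.4356
Syy = Σy² − (Σy)²/n = 13816.2145 − 12780.55682 = 1035.65768
b = Sxy/Sxx = 166.4356/27.152 = 6.129773
SSE = Syy − b·Sxy = 1035.65768 − 6.129773·166.4356 = 15.445211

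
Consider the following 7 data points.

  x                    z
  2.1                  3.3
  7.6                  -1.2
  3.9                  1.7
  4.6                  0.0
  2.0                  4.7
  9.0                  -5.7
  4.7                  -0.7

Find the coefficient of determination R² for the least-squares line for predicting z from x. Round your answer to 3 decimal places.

0.898

n = 7, Σx = 33.9, Σy = 2.1, Σxy = -40.75, Σx² = 205.63, Σy² = 70.29
Sxx = Σx² − (Σx)²/n = 205.63 − 164.172857 = 41.457143
Sxy = Σxy − (Σx)(Σy)/n = -40.75 − 10.17 = -50.92
Syy = Σy² − (Σy)²/n = 70.29 − 0.63 = 69.66
R² = Sxy²/(Sxx·Syy) = (-50.92)²/(41.457143·69.66) = 0.897830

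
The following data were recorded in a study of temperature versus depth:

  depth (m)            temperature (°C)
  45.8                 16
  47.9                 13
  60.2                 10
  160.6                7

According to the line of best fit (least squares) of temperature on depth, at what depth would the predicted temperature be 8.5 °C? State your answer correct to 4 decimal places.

n = 4, Σx = 314.5, Σy = 46, Σxy = 3081.7, Σx² = 33808.45
Sxx = Σx² − (Σx)²/n = 33808.45 − 24727.5625 = 9080.8875
Sxy = Σxy − (Σx)(Σy)/n = 3081.7 − 3616.75 = -535.05
b = Sxy/Sxx = -535.05/9080.8875 = -0.058920
a = ȳ − b·x̄ = 11.5 − (-0.058920)·78.625 = 16.132621
Set a + b·x = 8.5: x = (8.5 − 16.132621) / (-0.058920) = 129.541106

129.5411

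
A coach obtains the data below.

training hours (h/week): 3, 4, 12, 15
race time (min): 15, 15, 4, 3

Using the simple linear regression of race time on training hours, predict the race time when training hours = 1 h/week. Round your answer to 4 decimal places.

n = 4, Σx = 34, Σy = 37, Σxy = 198, Σx² = 394
Sxx = Σx² − (Σx)²/n = 394 − 289 = 105
Sxy = Σxy − (Σx)(Σy)/n = 198 − 314.5 = -116.5
b = Sxy/Sxx = -116.5/105 = -1.109524
a = ȳ − b·x̄ = 9.25 − (-1.109524)·8.5 = 18.680952
ŷ(1) = a + b·1 = 18.680952 + (-1.109524)·1 = 17.571429

17.5714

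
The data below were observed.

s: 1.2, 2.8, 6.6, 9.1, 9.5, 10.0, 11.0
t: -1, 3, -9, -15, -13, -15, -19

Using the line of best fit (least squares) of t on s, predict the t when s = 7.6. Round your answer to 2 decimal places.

n = 7, Σx = 50.2, Σy = -69, Σxy = -671.2, Σx² = 446.9
Sxx = Σx² − (Σx)²/n = 446.9 − 360.005714 = 86.894286
Sxy = Σxy − (Σx)(Σy)/n = -671.2 − (-494.828571) = -176.371429
b = Sxy/Sxx = -176.371429/86.894286 = -2.029724
a = ȳ − b·x̄ = -9.857143 − (-2.029724)·7.171429 = 4.698879
ŷ(7.6) = a + b·7.6 = 4.698879 + (-2.029724)·7.6 = -10.727025

-10.73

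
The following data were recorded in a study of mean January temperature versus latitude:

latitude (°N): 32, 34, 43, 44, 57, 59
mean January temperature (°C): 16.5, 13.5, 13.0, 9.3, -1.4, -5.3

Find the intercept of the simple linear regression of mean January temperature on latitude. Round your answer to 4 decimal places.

n = 6, Σx = 269, Σy = 45.6, Σxy = 1562.7, Σx² = 12695
Sxx = Σx² − (Σx)²/n = 12695 − 12060.166667 = 634.833333
Sxy = Σxy − (Σx)(Σy)/n = 1562.7 − 2044.4 = -481.7
b = Sxy/Sxx = -481.7/634.833333 = -0.758782
a = ȳ − b·x̄ = 7.6 − (-0.758782)·44.833333 = 41.618719

41.6187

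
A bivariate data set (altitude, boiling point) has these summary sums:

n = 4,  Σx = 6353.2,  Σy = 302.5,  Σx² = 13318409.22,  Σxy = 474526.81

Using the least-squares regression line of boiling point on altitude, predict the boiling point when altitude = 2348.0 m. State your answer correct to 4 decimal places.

Sxx = Σx² − (Σx)²/n = 13318409.22 − 10090787.56 = 3227621.66
Sxy = Σxy − (Σx)(Σy)/n = 474526.81 − 480460.75 = -5933.94
b = Sxy/Sxx = -5933.94/3227621.66 = -0.001838
a = ȳ − b·x̄ = 75.625 − (-0.001838)·1588.3 = 78.545069
ŷ(2348.0) = a + b·2348.0 = 78.545069 + (-0.001838)·2348 = 74.228302

74.2283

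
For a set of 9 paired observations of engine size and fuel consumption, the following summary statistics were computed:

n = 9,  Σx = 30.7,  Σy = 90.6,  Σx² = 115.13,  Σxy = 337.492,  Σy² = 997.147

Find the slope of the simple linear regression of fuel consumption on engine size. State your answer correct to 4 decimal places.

2.7328

Sxx = Σx² − (Σx)²/n = 115.13 − 104.721111 = 10.408889
Sxy = Σxy − (Σx)(Σy)/n = 337.492 − 309.046667 = 28.445333
b = Sxy/Sxx = 28.445333/10.408889 = 2.732792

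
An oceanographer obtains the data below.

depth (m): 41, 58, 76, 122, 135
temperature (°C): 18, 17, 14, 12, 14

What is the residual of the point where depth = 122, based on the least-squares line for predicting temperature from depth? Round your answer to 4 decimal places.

n = 5, Σx = 432, Σy = 75, Σxy = 6142, Σx² = 43930
Sxx = Σx² − (Σx)²/n = 43930 − 37324.8 = 6605.2
Sxy = Σxy − (Σx)(Σy)/n = 6142 − 6480 = -338
b = Sxy/Sxx = -338/6605.2 = -0.051172
a = ȳ − b·x̄ = 15 − (-0.051172)·86.4 = 19.421244
ŷ(122) = 19.421244 + (-0.051172)·122 = 13.178284
residual = y − ŷ = 12 − 13.178284 = -1.178284

-1.1783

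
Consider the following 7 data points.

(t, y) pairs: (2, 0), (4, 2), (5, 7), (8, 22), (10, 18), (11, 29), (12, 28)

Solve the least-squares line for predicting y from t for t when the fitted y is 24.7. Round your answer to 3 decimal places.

n = 7, Σx = 52, Σy = 106, Σxy = 1054, Σx² = 474
Sxx = Σx² − (Σx)²/n = 474 − 386.285714 = 87.714286
Sxy = Σxy − (Σx)(Σy)/n = 1054 − 787.428571 = 266.571429
b = Sxy/Sxx = 266.571429/87.714286 = 3.039088
a = ȳ − b·x̄ = 15.142857 − 3.039088·7.428571 = -7.433225
Set a + b·x = 24.7: x = (24.7 − (-7.433225)) / 3.039088 = 10.573312

10.573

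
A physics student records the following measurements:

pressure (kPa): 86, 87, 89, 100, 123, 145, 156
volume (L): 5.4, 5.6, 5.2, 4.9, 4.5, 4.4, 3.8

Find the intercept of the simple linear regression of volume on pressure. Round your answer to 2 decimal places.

n = 7, Σx = 786, Σy = 33.8, Σxy = 3688.7, Σx² = 93376
Sxx = Σx² − (Σx)²/n = 93376 − 88256.571429 = 5119.428571
Sxy = Σxy − (Σx)(Σy)/n = 3688.7 − 3795.257143 = -106.557143
b = Sxy/Sxx = -106.557143/5119.428571 = -0.020814
a = ȳ − b·x̄ = 4.828571 − (-0.020814)·112.285714 = 7.165716

7.17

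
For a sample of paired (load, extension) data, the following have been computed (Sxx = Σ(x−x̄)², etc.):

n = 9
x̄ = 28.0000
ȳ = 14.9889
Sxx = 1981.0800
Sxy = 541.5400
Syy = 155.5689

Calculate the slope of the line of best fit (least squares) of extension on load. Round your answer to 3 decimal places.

b = Sxy/Sxx = 541.54/1981.08 = 0.273356

0.273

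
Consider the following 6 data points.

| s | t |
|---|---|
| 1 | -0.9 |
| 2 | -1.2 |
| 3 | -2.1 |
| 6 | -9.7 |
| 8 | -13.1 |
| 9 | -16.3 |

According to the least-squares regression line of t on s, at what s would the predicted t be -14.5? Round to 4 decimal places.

8.4634

n = 6, Σx = 29, Σy = -43.3, Σxy = -319.3, Σx² = 195
Sxx = Σx² − (Σx)²/n = 195 − 140.166667 = 54.833333
Sxy = Σxy − (Σx)(Σy)/n = -319.3 − (-209.283333) = -110.016667
b = Sxy/Sxx = -110.016667/54.833333 = -2.006383
a = ȳ − b·x̄ = -7.216667 − (-2.006383)·4.833333 = 2.480851
Set a + b·x = -14.5: x = (-14.5 − 2.480851) / (-2.006383) = 8.463415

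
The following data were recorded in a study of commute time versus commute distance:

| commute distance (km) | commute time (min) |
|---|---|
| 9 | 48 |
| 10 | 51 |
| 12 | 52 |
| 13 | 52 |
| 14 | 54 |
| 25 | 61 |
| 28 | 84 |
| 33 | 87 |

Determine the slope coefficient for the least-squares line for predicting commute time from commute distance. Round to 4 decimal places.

1.5839

n = 8, Σx = 144, Σy = 489, Σxy = 9746, Σx² = 3188
Sxx = Σx² − (Σx)²/n = 3188 − 2592 = 596
Sxy = Σxy − (Σx)(Σy)/n = 9746 − 8802 = 944
b = Sxy/Sxx = 944/596 = 1.583893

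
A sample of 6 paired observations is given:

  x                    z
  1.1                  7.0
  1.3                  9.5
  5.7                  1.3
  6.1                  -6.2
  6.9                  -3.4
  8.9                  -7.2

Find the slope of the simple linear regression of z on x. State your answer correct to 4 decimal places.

n = 6, Σx = 30, Σy = 1, Σxy = -97.9, Σx² = 199.42
Sxx = Σx² − (Σx)²/n = 199.42 − 150 = 49.42
Sxy = Σxy − (Σx)(Σy)/n = -97.9 − 5 = -102.9
b = Sxy/Sxx = -102.9/49.42 = -2.082153

-2.0822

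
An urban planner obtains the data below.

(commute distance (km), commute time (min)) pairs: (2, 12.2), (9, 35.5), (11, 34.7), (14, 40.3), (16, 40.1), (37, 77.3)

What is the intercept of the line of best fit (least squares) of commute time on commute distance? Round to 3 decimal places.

14.204

n = 6, Σx = 89, Σy = 240.1, Σxy = 4791.5, Σx² = 2027
Sxx = Σx² − (Σx)²/n = 2027 − 1320.166667 = 706.833333
Sxy = Σxy − (Σx)(Σy)/n = 4791.5 − 3561.483333 = 1230.016667
b = Sxy/Sxx = 1230.016667/706.833333 = 1.740179
a = ȳ − b·x̄ = 40.016667 − 1.740179·14.833333 = 14.204008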